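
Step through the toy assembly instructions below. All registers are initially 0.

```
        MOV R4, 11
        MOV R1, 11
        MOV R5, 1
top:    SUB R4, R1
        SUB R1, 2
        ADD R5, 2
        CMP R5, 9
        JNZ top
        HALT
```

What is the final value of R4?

-21

MOV R4, 11 → R4=11
MOV R1, 11 → R1=11
MOV R5, 1 → R5=1
SUB R4, R1 → R4=11-11=0
SUB R1, 2 → R1=11-2=9
ADD R5, 2 → R5=1+2=3
CMP R5, 9  (cmp 3,9)
JNZ top: taken
SUB R4, R1 → R4=0-9=-9
SUB R1, 2 → R1=9-2=7
ADD R5, 2 → R5=3+2=5
CMP R5, 9  (cmp 5,9)
JNZ top: taken
SUB R4, R1 → R4=(-9)-7=-16
SUB R1, 2 → R1=7-2=5
ADD R5, 2 → R5=5+2=7
CMP R5, 9  (cmp 7,9)
JNZ top: taken
SUB R4, R1 → R4=(-16)-5=-21
SUB R1, 2 → R1=5-2=3
ADD R5, 2 → R5=7+2=9
CMP R5, 9  (cmp 9,9)
JNZ top: not taken
halt.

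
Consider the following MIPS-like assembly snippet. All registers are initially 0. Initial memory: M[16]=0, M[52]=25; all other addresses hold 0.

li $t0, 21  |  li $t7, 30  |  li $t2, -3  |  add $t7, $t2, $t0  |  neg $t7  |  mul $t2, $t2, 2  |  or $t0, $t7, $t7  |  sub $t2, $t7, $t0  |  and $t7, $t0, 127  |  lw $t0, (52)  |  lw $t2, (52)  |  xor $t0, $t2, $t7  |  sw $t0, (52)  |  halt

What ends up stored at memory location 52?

119

$t0=21
$t7=30
$t2=-3
$t7=(-3)+21=18
$t7=-(18)=-18
$t2=(-3)*2=-6
$t0=(-18)|(-18)=-18
$t2=(-18)-(-18)=0
$t7=(-18)&127=110
$t0=M[52]=25
$t2=M[52]=25
$t0=25^110=119
sw $t0, (52) → M[52]=119
halt.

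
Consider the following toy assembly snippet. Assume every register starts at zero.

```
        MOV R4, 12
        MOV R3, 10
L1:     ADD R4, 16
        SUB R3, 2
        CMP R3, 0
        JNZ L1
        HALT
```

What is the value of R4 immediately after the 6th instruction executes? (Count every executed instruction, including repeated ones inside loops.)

28

after MOV R4, 12: R4=12
after MOV R3, 10: R3=10
after ADD R4, 16: R4=12+16=28
after SUB R3, 2: R3=10-2=8
CMP R3, 0  (cmp 8,0)
JNZ L1: taken
After step 6: R4 = 28.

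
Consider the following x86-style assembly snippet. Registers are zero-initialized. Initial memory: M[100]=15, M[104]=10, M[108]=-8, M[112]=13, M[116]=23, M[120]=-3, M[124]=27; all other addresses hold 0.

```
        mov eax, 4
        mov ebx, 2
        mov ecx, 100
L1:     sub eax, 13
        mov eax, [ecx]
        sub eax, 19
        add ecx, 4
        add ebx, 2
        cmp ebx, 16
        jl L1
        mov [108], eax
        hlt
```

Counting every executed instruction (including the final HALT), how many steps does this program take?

mov eax, 4 → eax=4
mov ebx, 2 → ebx=2
mov ecx, 100 → ecx=100
sub eax, 13 → eax=4-13=-9
mov eax, [ecx] → eax=M[100]=15
sub eax, 19 → eax=15-19=-4
add ecx, 4 → ecx=100+4=104
add ebx, 2 → ebx=2+2=4
cmp ebx, 16  (cmp 4,16)
jl L1: taken
sub eax, 13 → eax=(-4)-13=-17
mov eax, [ecx] → eax=M[104]=10
sub eax, 19 → eax=10-19=-9
add ecx, 4 → ecx=104+4=108
add ebx, 2 → ebx=4+2=6
cmp ebx, 16  (cmp 6,16)
jl L1: taken
sub eax, 13 → eax=(-9)-13=-22
mov eax, [ecx] → eax=M[108]=-8
sub eax, 19 → eax=(-8)-19=-27
add ecx, 4 → ecx=108+4=112
add ebx, 2 → ebx=6+2=8
cmp ebx, 16  (cmp 8,16)
jl L1: taken
sub eax, 13 → eax=(-27)-13=-40
mov eax, [ecx] → eax=M[112]=13
sub eax, 19 → eax=13-19=-6
add ecx, 4 → ecx=112+4=116
add ebx, 2 → ebx=8+2=10
cmp ebx, 16  (cmp 10,16)
jl L1: taken
sub eax, 13 → eax=(-6)-13=-19
mov eax, [ecx] → eax=M[116]=23
sub eax, 19 → eax=23-19=4
add ecx, 4 → ecx=116+4=120
add ebx, 2 → ebx=10+2=12
cmp ebx, 16  (cmp 12,16)
jl L1: taken
sub eax, 13 → eax=4-13=-9
mov eax, [ecx] → eax=M[120]=-3
sub eax, 19 → eax=(-3)-19=-22
add ecx, 4 → ecx=120+4=124
add ebx, 2 → ebx=12+2=14
cmp ebx, 16  (cmp 14,16)
jl L1: taken
sub eax, 13 → eax=(-22)-13=-35
mov eax, [ecx] → eax=M[124]=27
sub eax, 19 → eax=27-19=8
add ecx, 4 → ecx=124+4=128
add ebx, 2 → ebx=14+2=16
cmp ebx, 16  (cmp 16,16)
jl L1: not taken
mov [108], eax → M[108]=8
halt.
Total executed instructions: 54.

54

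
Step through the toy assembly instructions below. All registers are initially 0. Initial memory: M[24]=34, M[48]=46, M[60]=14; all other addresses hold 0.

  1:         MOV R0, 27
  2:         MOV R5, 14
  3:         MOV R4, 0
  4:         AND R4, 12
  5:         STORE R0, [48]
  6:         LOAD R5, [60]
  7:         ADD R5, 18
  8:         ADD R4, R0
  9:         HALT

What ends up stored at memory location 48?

MOV R0, 27 → R0=27
MOV R5, 14 → R5=14
MOV R4, 0 → R4=0
AND R4, 12 → R4=0&12=0
STORE R0, [48] → M[48]=27
LOAD R5, [60] → R5=M[60]=14
ADD R5, 18 → R5=14+18=32
ADD R4, R0 → R4=0+27=27
halt.

27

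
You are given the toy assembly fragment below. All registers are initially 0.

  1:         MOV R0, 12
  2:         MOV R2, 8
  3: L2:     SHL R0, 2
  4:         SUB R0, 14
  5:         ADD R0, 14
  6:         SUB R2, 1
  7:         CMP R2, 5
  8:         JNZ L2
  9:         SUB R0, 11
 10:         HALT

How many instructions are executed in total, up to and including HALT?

after MOV R0, 12: R0=12
after MOV R2, 8: R2=8
after SHL R0, 2: R0=12<<2=48
after SUB R0, 14: R0=48-14=34
after ADD R0, 14: R0=34+14=48
after SUB R2, 1: R2=8-1=7
CMP R2, 5  (cmp 7,5)
JNZ L2: taken
after SHL R0, 2: R0=48<<2=192
after SUB R0, 14: R0=192-14=178
after ADD R0, 14: R0=178+14=192
after SUB R2, 1: R2=7-1=6
CMP R2, 5  (cmp 6,5)
JNZ L2: taken
after SHL R0, 2: R0=192<<2=768
after SUB R0, 14: R0=768-14=754
after ADD R0, 14: R0=754+14=768
after SUB R2, 1: R2=6-1=5
CMP R2, 5  (cmp 5,5)
JNZ L2: not taken
after SUB R0, 11: R0=768-11=757
halt.
Total executed instructions: 22.

22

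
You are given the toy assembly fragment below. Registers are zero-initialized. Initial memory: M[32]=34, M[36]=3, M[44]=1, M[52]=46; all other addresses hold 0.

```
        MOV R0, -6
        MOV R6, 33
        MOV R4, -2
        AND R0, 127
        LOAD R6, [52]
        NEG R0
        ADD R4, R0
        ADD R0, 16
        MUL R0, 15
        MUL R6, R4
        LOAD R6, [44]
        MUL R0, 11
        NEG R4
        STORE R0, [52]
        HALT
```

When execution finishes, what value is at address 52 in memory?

R0=-6
R6=33
R4=-2
R0=(-6)&127=122
R6=M[52]=46
R0=-(122)=-122
R4=(-2)+(-122)=-124
R0=(-122)+16=-106
R0=(-106)*15=-1590
R6=46*(-124)=-5704
R6=M[44]=1
R0=(-1590)*11=-17490
R4=-(-124)=124
STORE R0, [52] → M[52]=-17490
halt.

-17490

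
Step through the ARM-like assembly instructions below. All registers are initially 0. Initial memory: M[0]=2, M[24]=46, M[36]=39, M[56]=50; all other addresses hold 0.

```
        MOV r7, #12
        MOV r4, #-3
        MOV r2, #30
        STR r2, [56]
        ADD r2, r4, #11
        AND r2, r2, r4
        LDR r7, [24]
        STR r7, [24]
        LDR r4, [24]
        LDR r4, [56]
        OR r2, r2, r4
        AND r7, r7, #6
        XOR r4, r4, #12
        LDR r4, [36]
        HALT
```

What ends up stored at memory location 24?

MOV r7, #12 → r7=12
MOV r4, #-3 → r4=-3
MOV r2, #30 → r2=30
STR r2, [56] → M[56]=30
ADD r2, r4, #11 → r2=(-3)+11=8
AND r2, r2, r4 → r2=8&(-3)=8
LDR r7, [24] → r7=M[24]=46
STR r7, [24] → M[24]=46
LDR r4, [24] → r4=M[24]=46
LDR r4, [56] → r4=M[56]=30
OR r2, r2, r4 → r2=8|30=30
AND r7, r7, #6 → r7=46&6=6
XOR r4, r4, #12 → r4=30^12=18
LDR r4, [36] → r4=M[36]=39
halt.

46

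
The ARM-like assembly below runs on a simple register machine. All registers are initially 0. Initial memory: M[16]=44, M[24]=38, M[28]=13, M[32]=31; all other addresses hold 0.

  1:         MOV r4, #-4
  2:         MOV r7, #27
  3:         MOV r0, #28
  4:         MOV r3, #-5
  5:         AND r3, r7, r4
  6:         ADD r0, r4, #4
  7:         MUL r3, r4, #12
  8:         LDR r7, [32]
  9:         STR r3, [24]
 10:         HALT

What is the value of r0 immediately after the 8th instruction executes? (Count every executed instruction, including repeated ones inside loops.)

after MOV r4, #-4: r4=-4
after MOV r7, #27: r7=27
after MOV r0, #28: r0=28
after MOV r3, #-5: r3=-5
after AND r3, r7, r4: r3=27&(-4)=24
after ADD r0, r4, #4: r0=(-4)+4=0
after MUL r3, r4, #12: r3=(-4)*12=-48
after LDR r7, [32]: r7=M[32]=31
After step 8: r0 = 0.

0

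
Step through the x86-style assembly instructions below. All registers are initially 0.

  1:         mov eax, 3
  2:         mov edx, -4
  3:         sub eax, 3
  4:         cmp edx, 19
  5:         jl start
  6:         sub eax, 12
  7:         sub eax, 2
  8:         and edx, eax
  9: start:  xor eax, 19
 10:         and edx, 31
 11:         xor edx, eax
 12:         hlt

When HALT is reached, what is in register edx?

eax=3
edx=-4
eax=3-3=0
cmp edx, 19  (cmp -4,19)
jl start: taken
eax=0^19=19
edx=(-4)&31=28
edx=28^19=15
halt.

15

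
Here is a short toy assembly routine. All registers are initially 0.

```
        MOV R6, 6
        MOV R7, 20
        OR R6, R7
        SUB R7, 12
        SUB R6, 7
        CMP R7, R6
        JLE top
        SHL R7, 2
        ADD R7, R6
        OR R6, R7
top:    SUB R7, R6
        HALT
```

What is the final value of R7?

-7

R6=6
R7=20
R6=6|20=22
R7=20-12=8
R6=22-7=15
CMP R7, R6  (cmp 8,15)
JLE top: taken
R7=8-15=-7
halt.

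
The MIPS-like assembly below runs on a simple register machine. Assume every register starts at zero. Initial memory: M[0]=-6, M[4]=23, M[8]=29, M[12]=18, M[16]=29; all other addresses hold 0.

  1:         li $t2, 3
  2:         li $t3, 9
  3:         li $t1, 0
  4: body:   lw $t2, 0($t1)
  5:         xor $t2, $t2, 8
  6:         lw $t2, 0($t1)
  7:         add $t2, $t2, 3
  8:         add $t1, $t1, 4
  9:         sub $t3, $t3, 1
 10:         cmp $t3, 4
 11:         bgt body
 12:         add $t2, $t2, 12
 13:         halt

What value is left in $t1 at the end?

20

li $t2, 3 → $t2=3
li $t3, 9 → $t3=9
li $t1, 0 → $t1=0
lw $t2, 0($t1) → $t2=M[0]=-6
xor $t2, $t2, 8 → $t2=(-6)^8=-14
lw $t2, 0($t1) → $t2=M[0]=-6
add $t2, $t2, 3 → $t2=(-6)+3=-3
add $t1, $t1, 4 → $t1=0+4=4
sub $t3, $t3, 1 → $t3=9-1=8
cmp $t3, 4  (cmp 8,4)
bgt body: taken
lw $t2, 0($t1) → $t2=M[4]=23
xor $t2, $t2, 8 → $t2=23^8=31
lw $t2, 0($t1) → $t2=M[4]=23
add $t2, $t2, 3 → $t2=23+3=26
add $t1, $t1, 4 → $t1=4+4=8
sub $t3, $t3, 1 → $t3=8-1=7
cmp $t3, 4  (cmp 7,4)
bgt body: taken
lw $t2, 0($t1) → $t2=M[8]=29
xor $t2, $t2, 8 → $t2=29^8=21
lw $t2, 0($t1) → $t2=M[8]=29
add $t2, $t2, 3 → $t2=29+3=32
add $t1, $t1, 4 → $t1=8+4=12
sub $t3, $t3, 1 → $t3=7-1=6
cmp $t3, 4  (cmp 6,4)
bgt body: taken
lw $t2, 0($t1) → $t2=M[12]=18
xor $t2, $t2, 8 → $t2=18^8=26
lw $t2, 0($t1) → $t2=M[12]=18
add $t2, $t2, 3 → $t2=18+3=21
add $t1, $t1, 4 → $t1=12+4=16
sub $t3, $t3, 1 → $t3=6-1=5
cmp $t3, 4  (cmp 5,4)
bgt body: taken
lw $t2, 0($t1) → $t2=M[16]=29
xor $t2, $t2, 8 → $t2=29^8=21
lw $t2, 0($t1) → $t2=M[16]=29
add $t2, $t2, 3 → $t2=29+3=32
add $t1, $t1, 4 → $t1=16+4=20
sub $t3, $t3, 1 → $t3=5-1=4
cmp $t3, 4  (cmp 4,4)
bgt body: not taken
add $t2, $t2, 12 → $t2=32+12=44
halt.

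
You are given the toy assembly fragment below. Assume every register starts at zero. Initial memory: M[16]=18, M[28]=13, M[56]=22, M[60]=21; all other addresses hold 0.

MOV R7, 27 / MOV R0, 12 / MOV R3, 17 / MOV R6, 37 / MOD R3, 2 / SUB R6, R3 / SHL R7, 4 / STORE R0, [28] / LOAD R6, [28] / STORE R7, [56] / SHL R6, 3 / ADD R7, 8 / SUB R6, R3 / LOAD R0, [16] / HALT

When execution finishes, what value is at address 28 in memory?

R7=27
R0=12
R3=17
R6=37
R3=17%2=1
R6=37-1=36
R7=27<<4=432
STORE R0, [28] → M[28]=12
R6=M[28]=12
STORE R7, [56] → M[56]=432
R6=12<<3=96
R7=432+8=440
R6=96-1=95
R0=M[16]=18
halt.

12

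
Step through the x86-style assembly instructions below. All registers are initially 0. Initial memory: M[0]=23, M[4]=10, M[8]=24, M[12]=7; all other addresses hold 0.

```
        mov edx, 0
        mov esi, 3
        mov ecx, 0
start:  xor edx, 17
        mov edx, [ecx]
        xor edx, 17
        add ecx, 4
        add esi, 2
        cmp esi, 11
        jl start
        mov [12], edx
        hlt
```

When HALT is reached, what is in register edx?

edx=0
esi=3
ecx=0
edx=0^17=17
edx=M[0]=23
edx=23^17=6
ecx=0+4=4
esi=3+2=5
cmp esi, 11  (cmp 5,11)
jl start: taken
edx=6^17=23
edx=M[4]=10
edx=10^17=27
ecx=4+4=8
esi=5+2=7
cmp esi, 11  (cmp 7,11)
jl start: taken
edx=27^17=10
edx=M[8]=24
edx=24^17=9
ecx=8+4=12
esi=7+2=9
cmp esi, 11  (cmp 9,11)
jl start: taken
edx=9^17=24
edx=M[12]=7
edx=7^17=22
ecx=12+4=16
esi=9+2=11
cmp esi, 11  (cmp 11,11)
jl start: not taken
mov [12], edx → M[12]=22
halt.

22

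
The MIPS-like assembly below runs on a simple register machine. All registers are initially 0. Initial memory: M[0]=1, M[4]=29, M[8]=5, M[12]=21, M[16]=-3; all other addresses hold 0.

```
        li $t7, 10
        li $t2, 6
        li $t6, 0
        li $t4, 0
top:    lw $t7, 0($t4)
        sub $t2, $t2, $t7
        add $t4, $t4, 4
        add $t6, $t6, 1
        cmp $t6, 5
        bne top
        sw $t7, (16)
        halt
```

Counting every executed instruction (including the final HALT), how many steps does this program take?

36

$t7=10
$t2=6
$t6=0
$t4=0
$t7=M[0]=1
$t2=6-1=5
$t4=0+4=4
$t6=0+1=1
cmp $t6, 5  (cmp 1,5)
bne top: taken
$t7=M[4]=29
$t2=5-29=-24
$t4=4+4=8
$t6=1+1=2
cmp $t6, 5  (cmp 2,5)
bne top: taken
$t7=M[8]=5
$t2=(-24)-5=-29
$t4=8+4=12
$t6=2+1=3
cmp $t6, 5  (cmp 3,5)
bne top: taken
$t7=M[12]=21
$t2=(-29)-21=-50
$t4=12+4=16
$t6=3+1=4
cmp $t6, 5  (cmp 4,5)
bne top: taken
$t7=M[16]=-3
$t2=(-50)-(-3)=-47
$t4=16+4=20
$t6=4+1=5
cmp $t6, 5  (cmp 5,5)
bne top: not taken
sw $t7, (16) → M[16]=-3
halt.
Total executed instructions: 36.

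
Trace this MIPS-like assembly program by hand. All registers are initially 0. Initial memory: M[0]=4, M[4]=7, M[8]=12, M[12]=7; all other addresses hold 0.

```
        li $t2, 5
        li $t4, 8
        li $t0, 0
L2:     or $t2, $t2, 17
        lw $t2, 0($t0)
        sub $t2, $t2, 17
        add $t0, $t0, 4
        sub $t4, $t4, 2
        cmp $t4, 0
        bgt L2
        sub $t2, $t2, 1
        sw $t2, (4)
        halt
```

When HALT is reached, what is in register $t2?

-11

$t2=5
$t4=8
$t0=0
$t2=5|17=21
$t2=M[0]=4
$t2=4-17=-13
$t0=0+4=4
$t4=8-2=6
cmp $t4, 0  (cmp 6,0)
bgt L2: taken
$t2=(-13)|17=-13
$t2=M[4]=7
$t2=7-17=-10
$t0=4+4=8
$t4=6-2=4
cmp $t4, 0  (cmp 4,0)
bgt L2: taken
$t2=(-10)|17=-9
$t2=M[8]=12
$t2=12-17=-5
$t0=8+4=12
$t4=4-2=2
cmp $t4, 0  (cmp 2,0)
bgt L2: taken
$t2=(-5)|17=-5
$t2=M[12]=7
$t2=7-17=-10
$t0=12+4=16
$t4=2-2=0
cmp $t4, 0  (cmp 0,0)
bgt L2: not taken
$t2=(-10)-1=-11
sw $t2, (4) → M[4]=-11
halt.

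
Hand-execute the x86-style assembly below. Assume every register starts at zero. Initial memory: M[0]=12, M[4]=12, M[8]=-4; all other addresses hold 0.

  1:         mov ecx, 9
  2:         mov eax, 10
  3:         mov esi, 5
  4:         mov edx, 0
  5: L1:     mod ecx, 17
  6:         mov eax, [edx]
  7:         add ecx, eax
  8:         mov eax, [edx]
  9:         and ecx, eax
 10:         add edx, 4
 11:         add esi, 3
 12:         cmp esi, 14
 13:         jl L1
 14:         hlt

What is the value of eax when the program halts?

mov ecx, 9 → ecx=9
mov eax, 10 → eax=10
mov esi, 5 → esi=5
mov edx, 0 → edx=0
mod ecx, 17 → ecx=9%17=9
mov eax, [edx] → eax=M[0]=12
add ecx, eax → ecx=9+12=21
mov eax, [edx] → eax=M[0]=12
and ecx, eax → ecx=21&12=4
add edx, 4 → edx=0+4=4
add esi, 3 → esi=5+3=8
cmp esi, 14  (cmp 8,14)
jl L1: taken
mod ecx, 17 → ecx=4%17=4
mov eax, [edx] → eax=M[4]=12
add ecx, eax → ecx=4+12=16
mov eax, [edx] → eax=M[4]=12
and ecx, eax → ecx=16&12=0
add edx, 4 → edx=4+4=8
add esi, 3 → esi=8+3=11
cmp esi, 14  (cmp 11,14)
jl L1: taken
mod ecx, 17 → ecx=0%17=0
mov eax, [edx] → eax=M[8]=-4
add ecx, eax → ecx=0+(-4)=-4
mov eax, [edx] → eax=M[8]=-4
and ecx, eax → ecx=(-4)&(-4)=-4
add edx, 4 → edx=8+4=12
add esi, 3 → esi=11+3=14
cmp esi, 14  (cmp 14,14)
jl L1: not taken
halt.

-4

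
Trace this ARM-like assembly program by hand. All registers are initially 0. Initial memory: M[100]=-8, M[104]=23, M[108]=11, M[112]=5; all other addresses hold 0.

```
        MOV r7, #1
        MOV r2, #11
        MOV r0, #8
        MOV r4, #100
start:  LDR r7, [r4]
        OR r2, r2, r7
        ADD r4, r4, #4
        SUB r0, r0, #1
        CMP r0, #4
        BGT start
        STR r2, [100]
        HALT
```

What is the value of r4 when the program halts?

116

r7=1
r2=11
r0=8
r4=100
r7=M[100]=-8
r2=11|(-8)=-5
r4=100+4=104
r0=8-1=7
CMP r0, #4  (cmp 7,4)
BGT start: taken
r7=M[104]=23
r2=(-5)|23=-1
r4=104+4=108
r0=7-1=6
CMP r0, #4  (cmp 6,4)
BGT start: taken
r7=M[108]=11
r2=(-1)|11=-1
r4=108+4=112
r0=6-1=5
CMP r0, #4  (cmp 5,4)
BGT start: taken
r7=M[112]=5
r2=(-1)|5=-1
r4=112+4=116
r0=5-1=4
CMP r0, #4  (cmp 4,4)
BGT start: not taken
STR r2, [100] → M[100]=-1
halt.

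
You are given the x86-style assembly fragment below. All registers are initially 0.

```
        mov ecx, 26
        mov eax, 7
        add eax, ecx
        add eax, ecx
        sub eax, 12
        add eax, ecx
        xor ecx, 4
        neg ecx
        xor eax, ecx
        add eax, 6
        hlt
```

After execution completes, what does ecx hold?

mov ecx, 26 → ecx=26
mov eax, 7 → eax=7
add eax, ecx → eax=7+26=33
add eax, ecx → eax=33+26=59
sub eax, 12 → eax=59-12=47
add eax, ecx → eax=47+26=73
xor ecx, 4 → ecx=26^4=30
neg ecx → ecx=-(30)=-30
xor eax, ecx → eax=73^(-30)=-85
add eax, 6 → eax=(-85)+6=-79
halt.

-30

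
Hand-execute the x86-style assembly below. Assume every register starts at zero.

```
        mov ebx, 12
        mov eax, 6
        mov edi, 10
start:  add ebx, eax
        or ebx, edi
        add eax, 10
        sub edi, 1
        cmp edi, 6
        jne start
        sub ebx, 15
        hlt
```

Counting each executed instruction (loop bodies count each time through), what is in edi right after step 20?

ebx=12
eax=6
edi=10
ebx=12+6=18
ebx=18|10=26
eax=6+10=16
edi=10-1=9
cmp edi, 6  (cmp 9,6)
jne start: taken
ebx=26+16=42
ebx=42|9=43
eax=16+10=26
edi=9-1=8
cmp edi, 6  (cmp 8,6)
jne start: taken
ebx=43+26=69
ebx=69|8=77
eax=26+10=36
edi=8-1=7
cmp edi, 6  (cmp 7,6)
After step 20: edi = 7.

7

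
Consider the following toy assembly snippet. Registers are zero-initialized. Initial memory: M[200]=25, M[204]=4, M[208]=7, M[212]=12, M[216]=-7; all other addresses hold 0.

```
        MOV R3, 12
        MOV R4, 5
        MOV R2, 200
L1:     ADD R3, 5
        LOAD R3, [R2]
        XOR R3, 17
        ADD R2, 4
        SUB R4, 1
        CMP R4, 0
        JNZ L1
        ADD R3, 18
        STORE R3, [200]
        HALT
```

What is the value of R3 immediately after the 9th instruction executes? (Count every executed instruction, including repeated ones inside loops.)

8

R3=12
R4=5
R2=200
R3=12+5=17
R3=M[200]=25
R3=25^17=8
R2=200+4=204
R4=5-1=4
CMP R4, 0  (cmp 4,0)
After step 9: R3 = 8.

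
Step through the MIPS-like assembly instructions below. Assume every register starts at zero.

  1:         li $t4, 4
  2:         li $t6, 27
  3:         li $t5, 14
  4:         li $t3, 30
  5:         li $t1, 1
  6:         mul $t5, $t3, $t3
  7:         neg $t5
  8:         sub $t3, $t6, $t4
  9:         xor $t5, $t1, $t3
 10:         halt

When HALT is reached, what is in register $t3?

li $t4, 4 → $t4=4
li $t6, 27 → $t6=27
li $t5, 14 → $t5=14
li $t3, 30 → $t3=30
li $t1, 1 → $t1=1
mul $t5, $t3, $t3 → $t5=30*30=900
neg $t5 → $t5=-(900)=-900
sub $t3, $t6, $t4 → $t3=27-4=23
xor $t5, $t1, $t3 → $t5=1^23=22
halt.

23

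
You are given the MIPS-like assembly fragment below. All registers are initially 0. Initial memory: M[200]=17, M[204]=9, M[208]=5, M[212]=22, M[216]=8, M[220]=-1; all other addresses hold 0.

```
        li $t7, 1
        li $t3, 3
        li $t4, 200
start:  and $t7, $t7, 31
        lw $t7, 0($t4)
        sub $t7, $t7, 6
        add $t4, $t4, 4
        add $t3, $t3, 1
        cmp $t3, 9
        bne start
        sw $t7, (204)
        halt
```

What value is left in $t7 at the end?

-7

after li $t7, 1: $t7=1
after li $t3, 3: $t3=3
after li $t4, 200: $t4=200
after and $t7, $t7, 31: $t7=1&31=1
after lw $t7, 0($t4): $t7=M[200]=17
after sub $t7, $t7, 6: $t7=17-6=11
after add $t4, $t4, 4: $t4=200+4=204
after add $t3, $t3, 1: $t3=3+1=4
cmp $t3, 9  (cmp 4,9)
bne start: taken
after and $t7, $t7, 31: $t7=11&31=11
after lw $t7, 0($t4): $t7=M[204]=9
after sub $t7, $t7, 6: $t7=9-6=3
after add $t4, $t4, 4: $t4=204+4=208
after add $t3, $t3, 1: $t3=4+1=5
cmp $t3, 9  (cmp 5,9)
bne start: taken
after and $t7, $t7, 31: $t7=3&31=3
after lw $t7, 0($t4): $t7=M[208]=5
after sub $t7, $t7, 6: $t7=5-6=-1
after add $t4, $t4, 4: $t4=208+4=212
after add $t3, $t3, 1: $t3=5+1=6
cmp $t3, 9  (cmp 6,9)
bne start: taken
after and $t7, $t7, 31: $t7=(-1)&31=31
after lw $t7, 0($t4): $t7=M[212]=22
after sub $t7, $t7, 6: $t7=22-6=16
after add $t4, $t4, 4: $t4=212+4=216
after add $t3, $t3, 1: $t3=6+1=7
cmp $t3, 9  (cmp 7,9)
bne start: taken
after and $t7, $t7, 31: $t7=16&31=16
after lw $t7, 0($t4): $t7=M[216]=8
after sub $t7, $t7, 6: $t7=8-6=2
after add $t4, $t4, 4: $t4=216+4=220
after add $t3, $t3, 1: $t3=7+1=8
cmp $t3, 9  (cmp 8,9)
bne start: taken
after and $t7, $t7, 31: $t7=2&31=2
after lw $t7, 0($t4): $t7=M[220]=-1
after sub $t7, $t7, 6: $t7=(-1)-6=-7
after add $t4, $t4, 4: $t4=220+4=224
after add $t3, $t3, 1: $t3=8+1=9
cmp $t3, 9  (cmp 9,9)
bne start: not taken
sw $t7, (204) → M[204]=-7
halt.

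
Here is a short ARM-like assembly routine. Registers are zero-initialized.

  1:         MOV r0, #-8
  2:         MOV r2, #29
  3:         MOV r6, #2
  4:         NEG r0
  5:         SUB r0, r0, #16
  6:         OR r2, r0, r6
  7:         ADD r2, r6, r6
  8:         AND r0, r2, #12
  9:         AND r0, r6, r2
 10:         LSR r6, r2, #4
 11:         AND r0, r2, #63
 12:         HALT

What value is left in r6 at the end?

0

after MOV r0, #-8: r0=-8
after MOV r2, #29: r2=29
after MOV r6, #2: r6=2
after NEG r0: r0=-(-8)=8
after SUB r0, r0, #16: r0=8-16=-8
after OR r2, r0, r6: r2=(-8)|2=-6
after ADD r2, r6, r6: r2=2+2=4
after AND r0, r2, #12: r0=4&12=4
after AND r0, r6, r2: r0=2&4=0
after LSR r6, r2, #4: r6=4>>4=0
after AND r0, r2, #63: r0=4&63=4
halt.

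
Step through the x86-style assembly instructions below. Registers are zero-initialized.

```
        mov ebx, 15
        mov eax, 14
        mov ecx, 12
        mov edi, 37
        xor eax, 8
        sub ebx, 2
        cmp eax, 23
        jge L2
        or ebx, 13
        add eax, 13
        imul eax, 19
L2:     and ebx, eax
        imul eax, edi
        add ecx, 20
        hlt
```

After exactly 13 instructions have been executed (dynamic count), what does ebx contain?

9

mov ebx, 15 → ebx=15
mov eax, 14 → eax=14
mov ecx, 12 → ecx=12
mov edi, 37 → edi=37
xor eax, 8 → eax=14^8=6
sub ebx, 2 → ebx=15-2=13
cmp eax, 23  (cmp 6,23)
jge L2: not taken
or ebx, 13 → ebx=13|13=13
add eax, 13 → eax=6+13=19
imul eax, 19 → eax=19*19=361
and ebx, eax → ebx=13&361=9
imul eax, edi → eax=361*37=13357
After step 13: ebx = 9.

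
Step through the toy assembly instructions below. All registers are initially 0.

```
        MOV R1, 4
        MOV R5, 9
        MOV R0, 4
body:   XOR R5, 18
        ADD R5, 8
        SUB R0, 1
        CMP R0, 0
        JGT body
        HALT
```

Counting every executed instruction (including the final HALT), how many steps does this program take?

24

R1=4
R5=9
R0=4
R5=9^18=27
R5=27+8=35
R0=4-1=3
CMP R0, 0  (cmp 3,0)
JGT body: taken
R5=35^18=49
R5=49+8=57
R0=3-1=2
CMP R0, 0  (cmp 2,0)
JGT body: taken
R5=57^18=43
R5=43+8=51
R0=2-1=1
CMP R0, 0  (cmp 1,0)
JGT body: taken
R5=51^18=33
R5=33+8=41
R0=1-1=0
CMP R0, 0  (cmp 0,0)
JGT body: not taken
halt.
Total executed instructions: 24.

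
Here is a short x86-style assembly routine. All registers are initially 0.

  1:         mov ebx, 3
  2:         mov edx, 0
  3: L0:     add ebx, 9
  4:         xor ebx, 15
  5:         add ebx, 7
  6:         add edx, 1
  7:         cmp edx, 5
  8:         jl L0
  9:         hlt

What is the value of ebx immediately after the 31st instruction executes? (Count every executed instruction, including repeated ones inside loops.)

74

ebx=3
edx=0
ebx=3+9=12
ebx=12^15=3
ebx=3+7=10
edx=0+1=1
cmp edx, 5  (cmp 1,5)
jl L0: taken
ebx=10+9=19
ebx=19^15=28
ebx=28+7=35
edx=1+1=2
cmp edx, 5  (cmp 2,5)
jl L0: taken
ebx=35+9=44
ebx=44^15=35
ebx=35+7=42
edx=2+1=3
cmp edx, 5  (cmp 3,5)
jl L0: taken
ebx=42+9=51
ebx=51^15=60
ebx=60+7=67
edx=3+1=4
cmp edx, 5  (cmp 4,5)
jl L0: taken
ebx=67+9=76
ebx=76^15=67
ebx=67+7=74
edx=4+1=5
cmp edx, 5  (cmp 5,5)
After step 31: ebx = 74.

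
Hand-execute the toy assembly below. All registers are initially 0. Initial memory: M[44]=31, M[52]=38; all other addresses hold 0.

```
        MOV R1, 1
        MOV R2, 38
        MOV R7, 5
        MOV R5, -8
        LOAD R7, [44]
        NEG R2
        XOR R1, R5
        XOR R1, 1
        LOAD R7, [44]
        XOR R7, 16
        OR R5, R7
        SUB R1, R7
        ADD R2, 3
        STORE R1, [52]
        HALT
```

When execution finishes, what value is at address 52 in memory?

-23

MOV R1, 1 → R1=1
MOV R2, 38 → R2=38
MOV R7, 5 → R7=5
MOV R5, -8 → R5=-8
LOAD R7, [44] → R7=M[44]=31
NEG R2 → R2=-(38)=-38
XOR R1, R5 → R1=1^(-8)=-7
XOR R1, 1 → R1=(-7)^1=-8
LOAD R7, [44] → R7=M[44]=31
XOR R7, 16 → R7=31^16=15
OR R5, R7 → R5=(-8)|15=-1
SUB R1, R7 → R1=(-8)-15=-23
ADD R2, 3 → R2=(-38)+3=-35
STORE R1, [52] → M[52]=-23
halt.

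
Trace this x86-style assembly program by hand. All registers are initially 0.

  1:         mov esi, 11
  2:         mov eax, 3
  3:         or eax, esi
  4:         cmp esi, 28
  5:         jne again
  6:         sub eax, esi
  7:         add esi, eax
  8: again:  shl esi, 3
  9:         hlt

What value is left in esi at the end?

88

esi=11
eax=3
eax=3|11=11
cmp esi, 28  (cmp 11,28)
jne again: taken
esi=11<<3=88
halt.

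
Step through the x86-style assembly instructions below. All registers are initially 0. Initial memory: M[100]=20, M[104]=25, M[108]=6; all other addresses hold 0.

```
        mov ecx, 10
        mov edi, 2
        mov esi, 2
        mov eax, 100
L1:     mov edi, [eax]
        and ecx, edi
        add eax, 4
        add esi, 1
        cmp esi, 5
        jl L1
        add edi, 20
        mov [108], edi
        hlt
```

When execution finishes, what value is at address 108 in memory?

26

ecx=10
edi=2
esi=2
eax=100
edi=M[100]=20
ecx=10&20=0
eax=100+4=104
esi=2+1=3
cmp esi, 5  (cmp 3,5)
jl L1: taken
edi=M[104]=25
ecx=0&25=0
eax=104+4=108
esi=3+1=4
cmp esi, 5  (cmp 4,5)
jl L1: taken
edi=M[108]=6
ecx=0&6=0
eax=108+4=112
esi=4+1=5
cmp esi, 5  (cmp 5,5)
jl L1: not taken
edi=6+20=26
mov [108], edi → M[108]=26
halt.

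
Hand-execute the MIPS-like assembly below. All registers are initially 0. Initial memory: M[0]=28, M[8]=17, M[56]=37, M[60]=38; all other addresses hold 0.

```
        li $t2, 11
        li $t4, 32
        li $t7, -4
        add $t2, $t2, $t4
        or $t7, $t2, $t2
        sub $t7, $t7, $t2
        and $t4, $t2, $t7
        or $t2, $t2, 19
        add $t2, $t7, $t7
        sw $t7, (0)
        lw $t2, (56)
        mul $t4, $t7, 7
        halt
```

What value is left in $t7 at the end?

after li $t2, 11: $t2=11
after li $t4, 32: $t4=32
after li $t7, -4: $t7=-4
after add $t2, $t2, $t4: $t2=11+32=43
after or $t7, $t2, $t2: $t7=43|43=43
after sub $t7, $t7, $t2: $t7=43-43=0
after and $t4, $t2, $t7: $t4=43&0=0
after or $t2, $t2, 19: $t2=43|19=59
after add $t2, $t7, $t7: $t2=0+0=0
sw $t7, (0) → M[0]=0
after lw $t2, (56): $t2=M[56]=37
after mul $t4, $t7, 7: $t4=0*7=0
halt.

0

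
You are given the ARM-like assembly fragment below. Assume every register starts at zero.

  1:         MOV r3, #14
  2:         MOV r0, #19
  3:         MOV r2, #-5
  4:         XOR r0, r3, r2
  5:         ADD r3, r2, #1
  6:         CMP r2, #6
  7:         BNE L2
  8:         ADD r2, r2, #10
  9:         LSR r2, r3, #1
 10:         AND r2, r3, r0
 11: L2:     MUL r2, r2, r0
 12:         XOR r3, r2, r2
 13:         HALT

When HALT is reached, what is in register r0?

-11

MOV r3, #14 → r3=14
MOV r0, #19 → r0=19
MOV r2, #-5 → r2=-5
XOR r0, r3, r2 → r0=14^(-5)=-11
ADD r3, r2, #1 → r3=(-5)+1=-4
CMP r2, #6  (cmp -5,6)
BNE L2: taken
MUL r2, r2, r0 → r2=(-5)*(-11)=55
XOR r3, r2, r2 → r3=55^55=0
halt.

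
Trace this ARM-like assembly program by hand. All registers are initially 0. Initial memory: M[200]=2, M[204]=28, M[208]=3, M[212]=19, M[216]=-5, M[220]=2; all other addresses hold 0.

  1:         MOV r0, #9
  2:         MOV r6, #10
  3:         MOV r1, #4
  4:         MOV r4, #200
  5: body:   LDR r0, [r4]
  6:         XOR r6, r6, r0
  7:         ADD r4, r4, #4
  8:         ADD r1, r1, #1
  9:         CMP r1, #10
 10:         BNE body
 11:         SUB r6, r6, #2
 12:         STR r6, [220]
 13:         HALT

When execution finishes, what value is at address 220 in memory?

-5

r0=9
r6=10
r1=4
r4=200
r0=M[200]=2
r6=10^2=8
r4=200+4=204
r1=4+1=5
CMP r1, #10  (cmp 5,10)
BNE body: taken
r0=M[204]=28
r6=8^28=20
r4=204+4=208
r1=5+1=6
CMP r1, #10  (cmp 6,10)
BNE body: taken
r0=M[208]=3
r6=20^3=23
r4=208+4=212
r1=6+1=7
CMP r1, #10  (cmp 7,10)
BNE body: taken
r0=M[212]=19
r6=23^19=4
r4=212+4=216
r1=7+1=8
CMP r1, #10  (cmp 8,10)
BNE body: taken
r0=M[216]=-5
r6=4^(-5)=-1
r4=216+4=220
r1=8+1=9
CMP r1, #10  (cmp 9,10)
BNE body: taken
r0=M[220]=2
r6=(-1)^2=-3
r4=220+4=224
r1=9+1=10
CMP r1, #10  (cmp 10,10)
BNE body: not taken
r6=(-3)-2=-5
STR r6, [220] → M[220]=-5
halt.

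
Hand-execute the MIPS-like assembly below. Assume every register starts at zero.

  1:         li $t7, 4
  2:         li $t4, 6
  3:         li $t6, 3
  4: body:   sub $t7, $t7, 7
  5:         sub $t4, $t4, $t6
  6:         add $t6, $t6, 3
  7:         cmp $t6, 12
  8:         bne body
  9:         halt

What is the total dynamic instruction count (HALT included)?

after li $t7, 4: $t7=4
after li $t4, 6: $t4=6
after li $t6, 3: $t6=3
after sub $t7, $t7, 7: $t7=4-7=-3
after sub $t4, $t4, $t6: $t4=6-3=3
after add $t6, $t6, 3: $t6=3+3=6
cmp $t6, 12  (cmp 6,12)
bne body: taken
after sub $t7, $t7, 7: $t7=(-3)-7=-10
after sub $t4, $t4, $t6: $t4=3-6=-3
after add $t6, $t6, 3: $t6=6+3=9
cmp $t6, 12  (cmp 9,12)
bne body: taken
after sub $t7, $t7, 7: $t7=(-10)-7=-17
after sub $t4, $t4, $t6: $t4=(-3)-9=-12
after add $t6, $t6, 3: $t6=9+3=12
cmp $t6, 12  (cmp 12,12)
bne body: not taken
halt.
Total executed instructions: 19.

19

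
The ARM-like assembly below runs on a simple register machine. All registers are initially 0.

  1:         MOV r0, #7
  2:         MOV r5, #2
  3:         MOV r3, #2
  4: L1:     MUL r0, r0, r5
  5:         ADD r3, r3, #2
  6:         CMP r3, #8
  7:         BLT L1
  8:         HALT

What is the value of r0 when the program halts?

56

r0=7
r5=2
r3=2
r0=7*2=14
r3=2+2=4
CMP r3, #8  (cmp 4,8)
BLT L1: taken
r0=14*2=28
r3=4+2=6
CMP r3, #8  (cmp 6,8)
BLT L1: taken
r0=28*2=56
r3=6+2=8
CMP r3, #8  (cmp 8,8)
BLT L1: not taken
halt.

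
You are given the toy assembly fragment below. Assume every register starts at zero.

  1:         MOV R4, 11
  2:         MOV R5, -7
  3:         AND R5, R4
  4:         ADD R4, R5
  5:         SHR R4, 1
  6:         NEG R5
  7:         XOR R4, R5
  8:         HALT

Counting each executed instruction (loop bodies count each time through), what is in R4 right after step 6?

10

after MOV R4, 11: R4=11
after MOV R5, -7: R5=-7
after AND R5, R4: R5=(-7)&11=9
after ADD R4, R5: R4=11+9=20
after SHR R4, 1: R4=20>>1=10
after NEG R5: R5=-(9)=-9
After step 6: R4 = 10.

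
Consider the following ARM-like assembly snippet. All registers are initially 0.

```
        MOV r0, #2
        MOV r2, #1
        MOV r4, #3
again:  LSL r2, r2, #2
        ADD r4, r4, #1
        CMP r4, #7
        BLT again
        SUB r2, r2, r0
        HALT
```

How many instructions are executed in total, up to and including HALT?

r0=2
r2=1
r4=3
r2=1<<2=4
r4=3+1=4
CMP r4, #7  (cmp 4,7)
BLT again: taken
r2=4<<2=16
r4=4+1=5
CMP r4, #7  (cmp 5,7)
BLT again: taken
r2=16<<2=64
r4=5+1=6
CMP r4, #7  (cmp 6,7)
BLT again: taken
r2=64<<2=256
r4=6+1=7
CMP r4, #7  (cmp 7,7)
BLT again: not taken
r2=256-2=254
halt.
Total executed instructions: 21.

21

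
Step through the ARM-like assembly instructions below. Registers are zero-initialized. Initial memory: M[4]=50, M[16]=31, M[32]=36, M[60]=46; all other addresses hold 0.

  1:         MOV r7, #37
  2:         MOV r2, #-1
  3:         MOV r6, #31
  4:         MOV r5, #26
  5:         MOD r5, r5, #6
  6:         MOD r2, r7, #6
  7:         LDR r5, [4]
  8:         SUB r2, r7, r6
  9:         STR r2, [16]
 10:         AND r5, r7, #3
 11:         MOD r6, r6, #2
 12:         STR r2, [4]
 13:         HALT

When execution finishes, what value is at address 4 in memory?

r7=37
r2=-1
r6=31
r5=26
r5=26%6=2
r2=37%6=1
r5=M[4]=50
r2=37-31=6
STR r2, [16] → M[16]=6
r5=37&3=1
r6=31%2=1
STR r2, [4] → M[4]=6
halt.

6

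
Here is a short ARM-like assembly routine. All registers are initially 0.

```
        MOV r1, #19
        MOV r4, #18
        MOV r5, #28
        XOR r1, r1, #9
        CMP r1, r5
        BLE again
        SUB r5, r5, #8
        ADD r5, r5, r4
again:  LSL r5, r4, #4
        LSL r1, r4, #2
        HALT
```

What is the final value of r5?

r1=19
r4=18
r5=28
r1=19^9=26
CMP r1, r5  (cmp 26,28)
BLE again: taken
r5=18<<4=288
r1=18<<2=72
halt.

288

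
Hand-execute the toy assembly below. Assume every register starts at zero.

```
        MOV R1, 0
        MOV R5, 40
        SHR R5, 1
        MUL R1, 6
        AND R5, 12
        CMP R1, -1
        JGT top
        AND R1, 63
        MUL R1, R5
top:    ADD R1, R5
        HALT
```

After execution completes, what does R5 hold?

4

R1=0
R5=40
R5=40>>1=20
R1=0*6=0
R5=20&12=4
CMP R1, -1  (cmp 0,-1)
JGT top: taken
R1=0+4=4
halt.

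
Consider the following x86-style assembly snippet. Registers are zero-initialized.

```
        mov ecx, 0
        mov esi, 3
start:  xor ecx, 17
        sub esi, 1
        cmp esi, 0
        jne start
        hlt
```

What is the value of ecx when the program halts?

17

ecx=0
esi=3
ecx=0^17=17
esi=3-1=2
cmp esi, 0  (cmp 2,0)
jne start: taken
ecx=17^17=0
esi=2-1=1
cmp esi, 0  (cmp 1,0)
jne start: taken
ecx=0^17=17
esi=1-1=0
cmp esi, 0  (cmp 0,0)
jne start: not taken
halt.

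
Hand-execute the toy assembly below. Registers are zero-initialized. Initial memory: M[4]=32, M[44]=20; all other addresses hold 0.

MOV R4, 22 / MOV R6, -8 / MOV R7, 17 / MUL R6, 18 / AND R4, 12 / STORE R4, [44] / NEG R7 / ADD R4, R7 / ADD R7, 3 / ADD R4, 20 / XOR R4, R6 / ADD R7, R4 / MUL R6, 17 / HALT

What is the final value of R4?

MOV R4, 22 → R4=22
MOV R6, -8 → R6=-8
MOV R7, 17 → R7=17
MUL R6, 18 → R6=(-8)*18=-144
AND R4, 12 → R4=22&12=4
STORE R4, [44] → M[44]=4
NEG R7 → R7=-(17)=-17
ADD R4, R7 → R4=4+(-17)=-13
ADD R7, 3 → R7=(-17)+3=-14
ADD R4, 20 → R4=(-13)+20=7
XOR R4, R6 → R4=7^(-144)=-137
ADD R7, R4 → R7=(-14)+(-137)=-151
MUL R6, 17 → R6=(-144)*17=-2448
halt.

-137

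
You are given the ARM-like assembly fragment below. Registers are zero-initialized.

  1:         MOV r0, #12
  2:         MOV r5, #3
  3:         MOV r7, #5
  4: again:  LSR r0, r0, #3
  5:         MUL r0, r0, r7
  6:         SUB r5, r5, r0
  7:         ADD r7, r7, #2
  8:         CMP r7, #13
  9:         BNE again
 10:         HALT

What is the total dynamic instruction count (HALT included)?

r0=12
r5=3
r7=5
r0=12>>3=1
r0=1*5=5
r5=3-5=-2
r7=5+2=7
CMP r7, #13  (cmp 7,13)
BNE again: taken
r0=5>>3=0
r0=0*7=0
r5=(-2)-0=-2
r7=7+2=9
CMP r7, #13  (cmp 9,13)
BNE again: taken
r0=0>>3=0
r0=0*9=0
r5=(-2)-0=-2
r7=9+2=11
CMP r7, #13  (cmp 11,13)
BNE again: taken
r0=0>>3=0
r0=0*11=0
r5=(-2)-0=-2
r7=11+2=13
CMP r7, #13  (cmp 13,13)
BNE again: not taken
halt.
Total executed instructions: 28.

28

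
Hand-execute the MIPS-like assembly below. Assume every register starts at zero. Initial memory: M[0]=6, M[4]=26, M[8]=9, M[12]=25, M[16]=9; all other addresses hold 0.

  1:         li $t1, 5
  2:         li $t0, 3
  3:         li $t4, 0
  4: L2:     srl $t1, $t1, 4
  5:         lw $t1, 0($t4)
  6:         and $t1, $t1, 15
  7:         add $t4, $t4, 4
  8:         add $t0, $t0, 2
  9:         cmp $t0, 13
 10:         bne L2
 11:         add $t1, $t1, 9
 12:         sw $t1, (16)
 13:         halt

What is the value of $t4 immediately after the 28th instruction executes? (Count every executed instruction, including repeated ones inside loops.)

after li $t1, 5: $t1=5
after li $t0, 3: $t0=3
after li $t4, 0: $t4=0
after srl $t1, $t1, 4: $t1=5>>4=0
after lw $t1, 0($t4): $t1=M[0]=6
after and $t1, $t1, 15: $t1=6&15=6
after add $t4, $t4, 4: $t4=0+4=4
after add $t0, $t0, 2: $t0=3+2=5
cmp $t0, 13  (cmp 5,13)
bne L2: taken
after srl $t1, $t1, 4: $t1=6>>4=0
after lw $t1, 0($t4): $t1=M[4]=26
after and $t1, $t1, 15: $t1=26&15=10
after add $t4, $t4, 4: $t4=4+4=8
after add $t0, $t0, 2: $t0=5+2=7
cmp $t0, 13  (cmp 7,13)
bne L2: taken
after srl $t1, $t1, 4: $t1=10>>4=0
after lw $t1, 0($t4): $t1=M[8]=9
after and $t1, $t1, 15: $t1=9&15=9
after add $t4, $t4, 4: $t4=8+4=12
after add $t0, $t0, 2: $t0=7+2=9
cmp $t0, 13  (cmp 9,13)
bne L2: taken
after srl $t1, $t1, 4: $t1=9>>4=0
after lw $t1, 0($t4): $t1=M[12]=25
after and $t1, $t1, 15: $t1=25&15=9
after add $t4, $t4, 4: $t4=12+4=16
After step 28: $t4 = 16.

16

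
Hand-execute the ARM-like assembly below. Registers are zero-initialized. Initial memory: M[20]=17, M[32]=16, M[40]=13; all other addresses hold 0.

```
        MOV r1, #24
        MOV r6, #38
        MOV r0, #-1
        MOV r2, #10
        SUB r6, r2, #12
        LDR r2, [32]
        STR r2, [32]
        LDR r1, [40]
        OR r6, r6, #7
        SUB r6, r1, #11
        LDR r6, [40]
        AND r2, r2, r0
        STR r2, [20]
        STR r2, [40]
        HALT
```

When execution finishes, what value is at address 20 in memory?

16

after MOV r1, #24: r1=24
after MOV r6, #38: r6=38
after MOV r0, #-1: r0=-1
after MOV r2, #10: r2=10
after SUB r6, r2, #12: r6=10-12=-2
after LDR r2, [32]: r2=M[32]=16
STR r2, [32] → M[32]=16
after LDR r1, [40]: r1=M[40]=13
after OR r6, r6, #7: r6=(-2)|7=-1
after SUB r6, r1, #11: r6=13-11=2
after LDR r6, [40]: r6=M[40]=13
after AND r2, r2, r0: r2=16&(-1)=16
STR r2, [20] → M[20]=16
STR r2, [40] → M[40]=16
halt.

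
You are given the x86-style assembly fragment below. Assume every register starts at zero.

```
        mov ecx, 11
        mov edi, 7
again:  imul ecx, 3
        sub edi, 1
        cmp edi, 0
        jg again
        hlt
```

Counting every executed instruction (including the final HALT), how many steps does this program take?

31

ecx=11
edi=7
ecx=11*3=33
edi=7-1=6
cmp edi, 0  (cmp 6,0)
jg again: taken
ecx=33*3=99
edi=6-1=5
cmp edi, 0  (cmp 5,0)
jg again: taken
ecx=99*3=297
edi=5-1=4
cmp edi, 0  (cmp 4,0)
jg again: taken
ecx=297*3=891
edi=4-1=3
cmp edi, 0  (cmp 3,0)
jg again: taken
ecx=891*3=2673
edi=3-1=2
cmp edi, 0  (cmp 2,0)
jg again: taken
ecx=2673*3=8019
edi=2-1=1
cmp edi, 0  (cmp 1,0)
jg again: taken
ecx=8019*3=24057
edi=1-1=0
cmp edi, 0  (cmp 0,0)
jg again: not taken
halt.
Total executed instructions: 31.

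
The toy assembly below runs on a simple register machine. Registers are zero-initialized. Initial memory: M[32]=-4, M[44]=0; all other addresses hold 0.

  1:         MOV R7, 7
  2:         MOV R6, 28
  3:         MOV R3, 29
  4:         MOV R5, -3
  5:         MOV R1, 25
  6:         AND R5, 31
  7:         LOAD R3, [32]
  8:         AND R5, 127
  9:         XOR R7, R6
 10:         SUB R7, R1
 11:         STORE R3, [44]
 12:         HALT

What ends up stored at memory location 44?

-4

after MOV R7, 7: R7=7
after MOV R6, 28: R6=28
after MOV R3, 29: R3=29
after MOV R5, -3: R5=-3
after MOV R1, 25: R1=25
after AND R5, 31: R5=(-3)&31=29
after LOAD R3, [32]: R3=M[32]=-4
after AND R5, 127: R5=29&127=29
after XOR R7, R6: R7=7^28=27
after SUB R7, R1: R7=27-25=2
STORE R3, [44] → M[44]=-4
halt.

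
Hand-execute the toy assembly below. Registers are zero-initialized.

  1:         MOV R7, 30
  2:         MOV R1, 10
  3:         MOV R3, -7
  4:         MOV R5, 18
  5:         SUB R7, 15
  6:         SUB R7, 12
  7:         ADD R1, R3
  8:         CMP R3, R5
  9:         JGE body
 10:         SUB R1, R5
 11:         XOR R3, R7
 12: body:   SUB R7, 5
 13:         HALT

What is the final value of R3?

R7=30
R1=10
R3=-7
R5=18
R7=30-15=15
R7=15-12=3
R1=10+(-7)=3
CMP R3, R5  (cmp -7,18)
JGE body: not taken
R1=3-18=-15
R3=(-7)^3=-6
R7=3-5=-2
halt.

-6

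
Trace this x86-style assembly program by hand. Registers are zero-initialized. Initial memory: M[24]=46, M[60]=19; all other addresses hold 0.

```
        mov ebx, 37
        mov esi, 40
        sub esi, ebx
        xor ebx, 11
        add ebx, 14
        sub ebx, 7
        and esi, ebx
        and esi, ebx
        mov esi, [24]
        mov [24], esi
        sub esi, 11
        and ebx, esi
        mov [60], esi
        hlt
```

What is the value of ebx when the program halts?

ebx=37
esi=40
esi=40-37=3
ebx=37^11=46
ebx=46+14=60
ebx=60-7=53
esi=3&53=1
esi=1&53=1
esi=M[24]=46
mov [24], esi → M[24]=46
esi=46-11=35
ebx=53&35=33
mov [60], esi → M[60]=35
halt.

33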